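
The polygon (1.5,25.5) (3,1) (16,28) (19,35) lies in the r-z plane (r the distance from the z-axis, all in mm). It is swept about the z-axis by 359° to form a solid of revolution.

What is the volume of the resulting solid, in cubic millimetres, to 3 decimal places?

Profile (r,z), 4 vertices: (1.5,25.5) (3,1) (16,28) (19,35)
edge 0: (1.5,25.5)→(3,1)  cross = 1.5·1 − 3·25.5 = -75.0000; (r_i+r_j)·cross = 4.5·-75.0000 = -337.5000
edge 1: (3,1)→(16,28)  cross = 3·28 − 16·1 = 68.0000; (r_i+r_j)·cross = 19·68.0000 = 1292.0000
edge 2: (16,28)→(19,35)  cross = 16·35 − 19·28 = 28.0000; (r_i+r_j)·cross = 35·28.0000 = 980.0000
edge 3: (19,35)→(1.5,25.5)  cross = 19·25.5 − 1.5·35 = 432.0000; (r_i+r_j)·cross = 20.5·432.0000 = 8856.0000
Σcross = 453.0000 → A = |Σcross|/2 = 226.5000 mm²
Σ(r_i+r_j)·cross = 10790.5000 → first moment M = |Σ|/6 = 1798.4167
R_c = M/A = 1798.4167/226.5000 = 7.9400 mm
θ = 359° = 6.265732 rad
V = θ·R_c·A = 6.265732·7.9400·226.5000 = 11268.397 mm³

Volume = 11268.397 mm³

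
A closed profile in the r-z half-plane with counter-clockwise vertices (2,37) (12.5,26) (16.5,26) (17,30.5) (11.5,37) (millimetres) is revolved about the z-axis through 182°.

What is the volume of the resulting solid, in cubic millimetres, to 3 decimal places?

Profile (r,z), 5 vertices: (2,37) (12.5,26) (16.5,26) (17,30.5) (11.5,37)
edge 0: (2,37)→(12.5,26)  cross = 2·26 − 12.5·37 = -410.5000; (r_i+r_j)·cross = 14.5·-410.5000 = -5952.2500
edge 1: (12.5,26)→(16.5,26)  cross = 12.5·26 − 16.5·26 = -104.0000; (r_i+r_j)·cross = 29·-104.0000 = -3016.0000
edge 2: (16.5,26)→(17,30.5)  cross = 16.5·30.5 − 17·26 = 61.2500; (r_i+r_j)·cross = 33.5·61.2500 = 2051.8750
edge 3: (17,30.5)→(11.5,37)  cross = 17·37 − 11.5·30.5 = 278.2500; (r_i+r_j)·cross = 28.5·278.2500 = 7930.1250
edge 4: (11.5,37)→(2,37)  cross = 11.5·37 − 2·37 = 351.5000; (r_i+r_j)·cross = 13.5·351.5000 = 4745.2500
Σcross = 176.5000 → A = |Σcross|/2 = 88.2500 mm²
Σ(r_i+r_j)·cross = 5759.0000 → first moment M = |Σ|/6 = 959.8333
R_c = M/A = 959.8333/88.2500 = 10.8763 mm
θ = 182° = 3.176499 rad
V = θ·R_c·A = 3.176499·10.8763·88.2500 = 3048.910 mm³

Volume = 3048.910 mm³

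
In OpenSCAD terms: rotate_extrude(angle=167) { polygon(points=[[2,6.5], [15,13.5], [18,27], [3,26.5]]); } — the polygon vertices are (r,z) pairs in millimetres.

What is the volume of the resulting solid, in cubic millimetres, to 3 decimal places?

Profile (r,z), 4 vertices: (2,6.5) (15,13.5) (18,27) (3,26.5)
edge 0: (2,6.5)→(15,13.5)  cross = 2·13.5 − 15·6.5 = -70.5000; (r_i+r_j)·cross = 17·-70.5000 = -1198.5000
edge 1: (15,13.5)→(18,27)  cross = 15·27 − 18·13.5 = 162.0000; (r_i+r_j)·cross = 33·162.0000 = 5346.0000
edge 2: (18,27)→(3,26.5)  cross = 18·26.5 − 3·27 = 396.0000; (r_i+r_j)·cross = 21·396.0000 = 8316.0000
edge 3: (3,26.5)→(2,6.5)  cross = 3·6.5 − 2·26.5 = -33.5000; (r_i+r_j)·cross = 5·-33.5000 = -167.5000
Σcross = 454.0000 → A = |Σcross|/2 = 227.0000 mm²
Σ(r_i+r_j)·cross = 12296.0000 → first moment M = |Σ|/6 = 2049.3333
R_c = M/A = 2049.3333/227.0000 = 9.0279 mm
θ = 167° = 2.914700 rad
V = θ·R_c·A = 2.914700·9.0279·227.0000 = 5973.192 mm³

Volume = 5973.192 mm³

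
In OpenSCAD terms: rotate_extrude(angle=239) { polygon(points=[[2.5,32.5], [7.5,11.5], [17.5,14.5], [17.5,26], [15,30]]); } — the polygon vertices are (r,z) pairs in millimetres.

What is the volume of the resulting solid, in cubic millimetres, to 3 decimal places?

Volume = 9863.474 mm³

Profile (r,z), 5 vertices: (2.5,32.5) (7.5,11.5) (17.5,14.5) (17.5,26) (15,30)
edge 0: (2.5,32.5)→(7.5,11.5)  cross = 2.5·11.5 − 7.5·32.5 = -215.0000; (r_i+r_j)·cross = 10·-215.0000 = -2150.0000
edge 1: (7.5,11.5)→(17.5,14.5)  cross = 7.5·14.5 − 17.5·11.5 = -92.5000; (r_i+r_j)·cross = 25·-92.5000 = -2312.5000
edge 2: (17.5,14.5)→(17.5,26)  cross = 17.5·26 − 17.5·14.5 = 201.2500; (r_i+r_j)·cross = 35·201.2500 = 7043.7500
edge 3: (17.5,26)→(15,30)  cross = 17.5·30 − 15·26 = 135.0000; (r_i+r_j)·cross = 32.5·135.0000 = 4387.5000
edge 4: (15,30)→(2.5,32.5)  cross = 15·32.5 − 2.5·30 = 412.5000; (r_i+r_j)·cross = 17.5·412.5000 = 7218.7500
Σcross = 441.2500 → A = |Σcross|/2 = 220.6250 mm²
Σ(r_i+r_j)·cross = 14187.5000 → first moment M = |Σ|/6 = 2364.5833
R_c = M/A = 2364.5833/220.6250 = 10.7177 mm
θ = 239° = 4.171337 rad
V = θ·R_c·A = 4.171337·10.7177·220.6250 = 9863.474 mm³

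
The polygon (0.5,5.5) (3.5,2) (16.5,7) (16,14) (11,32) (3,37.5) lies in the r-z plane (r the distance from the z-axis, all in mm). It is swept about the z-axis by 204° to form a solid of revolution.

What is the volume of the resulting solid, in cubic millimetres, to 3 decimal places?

Volume = 10511.477 mm³

Profile (r,z), 6 vertices: (0.5,5.5) (3.5,2) (16.5,7) (16,14) (11,32) (3,37.5)
edge 0: (0.5,5.5)→(3.5,2)  cross = 0.5·2 − 3.5·5.5 = -18.2500; (r_i+r_j)·cross = 4·-18.2500 = -73.0000
edge 1: (3.5,2)→(16.5,7)  cross = 3.5·7 − 16.5·2 = -8.5000; (r_i+r_j)·cross = 20·-8.5000 = -170.0000
edge 2: (16.5,7)→(16,14)  cross = 16.5·14 − 16·7 = 119.0000; (r_i+r_j)·cross = 32.5·119.0000 = 3867.5000
edge 3: (16,14)→(11,32)  cross = 16·32 − 11·14 = 358.0000; (r_i+r_j)·cross = 27·358.0000 = 9666.0000
edge 4: (11,32)→(3,37.5)  cross = 11·37.5 − 3·32 = 316.5000; (r_i+r_j)·cross = 14·316.5000 = 4431.0000
edge 5: (3,37.5)→(0.5,5.5)  cross = 3·5.5 − 0.5·37.5 = -2.2500; (r_i+r_j)·cross = 3.5·-2.2500 = -7.8750
Σcross = 764.5000 → A = |Σcross|/2 = 382.2500 mm²
Σ(r_i+r_j)·cross = 17713.6250 → first moment M = |Σ|/6 = 2952.2708
R_c = M/A = 2952.2708/382.2500 = 7.7234 mm
θ = 204° = 3.560472 rad
V = θ·R_c·A = 3.560472·7.7234·382.2500 = 10511.477 mm³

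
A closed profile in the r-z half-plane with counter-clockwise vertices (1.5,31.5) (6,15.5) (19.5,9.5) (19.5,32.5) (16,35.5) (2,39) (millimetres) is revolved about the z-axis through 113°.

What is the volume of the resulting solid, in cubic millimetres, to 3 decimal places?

Volume = 8572.304 mm³

Profile (r,z), 6 vertices: (1.5,31.5) (6,15.5) (19.5,9.5) (19.5,32.5) (16,35.5) (2,39)
edge 0: (1.5,31.5)→(6,15.5)  cross = 1.5·15.5 − 6·31.5 = -165.7500; (r_i+r_j)·cross = 7.5·-165.7500 = -1243.1250
edge 1: (6,15.5)→(19.5,9.5)  cross = 6·9.5 − 19.5·15.5 = -245.2500; (r_i+r_j)·cross = 25.5·-245.2500 = -6253.8750
edge 2: (19.5,9.5)→(19.5,32.5)  cross = 19.5·32.5 − 19.5·9.5 = 448.5000; (r_i+r_j)·cross = 39·448.5000 = 17491.5000
edge 3: (19.5,32.5)→(16,35.5)  cross = 19.5·35.5 − 16·32.5 = 172.2500; (r_i+r_j)·cross = 35.5·172.2500 = 6114.8750
edge 4: (16,35.5)→(2,39)  cross = 16·39 − 2·35.5 = 553.0000; (r_i+r_j)·cross = 18·553.0000 = 9954.0000
edge 5: (2,39)→(1.5,31.5)  cross = 2·31.5 − 1.5·39 = 4.5000; (r_i+r_j)·cross = 3.5·4.5000 = 15.7500
Σcross = 767.2500 → A = |Σcross|/2 = 383.6250 mm²
Σ(r_i+r_j)·cross = 26079.1250 → first moment M = |Σ|/6 = 4346.5208
R_c = M/A = 4346.5208/383.6250 = 11.3301 mm
θ = 113° = 1.972222 rad
V = θ·R_c·A = 1.972222·11.3301·383.6250 = 8572.304 mm³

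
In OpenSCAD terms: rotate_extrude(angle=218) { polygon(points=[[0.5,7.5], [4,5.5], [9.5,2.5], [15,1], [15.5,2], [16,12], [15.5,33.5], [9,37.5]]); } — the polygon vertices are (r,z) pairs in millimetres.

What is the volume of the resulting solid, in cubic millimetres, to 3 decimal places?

Volume = 14113.496 mm³

Profile (r,z), 8 vertices: (0.5,7.5) (4,5.5) (9.5,2.5) (15,1) (15.5,2) (16,12) (15.5,33.5) (9,37.5)
edge 0: (0.5,7.5)→(4,5.5)  cross = 0.5·5.5 − 4·7.5 = -27.2500; (r_i+r_j)·cross = 4.5·-27.2500 = -122.6250
edge 1: (4,5.5)→(9.5,2.5)  cross = 4·2.5 − 9.5·5.5 = -42.2500; (r_i+r_j)·cross = 13.5·-42.2500 = -570.3750
edge 2: (9.5,2.5)→(15,1)  cross = 9.5·1 − 15·2.5 = -28.0000; (r_i+r_j)·cross = 24.5·-28.0000 = -686.0000
edge 3: (15,1)→(15.5,2)  cross = 15·2 − 15.5·1 = 14.5000; (r_i+r_j)·cross = 30.5·14.5000 = 442.2500
edge 4: (15.5,2)→(16,12)  cross = 15.5·12 − 16·2 = 154.0000; (r_i+r_j)·cross = 31.5·154.0000 = 4851.0000
edge 5: (16,12)→(15.5,33.5)  cross = 16·33.5 − 15.5·12 = 350.0000; (r_i+r_j)·cross = 31.5·350.0000 = 11025.0000
edge 6: (15.5,33.5)→(9,37.5)  cross = 15.5·37.5 − 9·33.5 = 279.7500; (r_i+r_j)·cross = 24.5·279.7500 = 6853.8750
edge 7: (9,37.5)→(0.5,7.5)  cross = 9·7.5 − 0.5·37.5 = 48.7500; (r_i+r_j)·cross = 9.5·48.7500 = 463.1250
Σcross = 749.5000 → A = |Σcross|/2 = 374.7500 mm²
Σ(r_i+r_j)·cross = 22256.2500 → first moment M = |Σ|/6 = 3709.3750
R_c = M/A = 3709.3750/374.7500 = 9.8983 mm
θ = 218° = 3.804818 rad
V = θ·R_c·A = 3.804818·9.8983·374.7500 = 14113.496 mm³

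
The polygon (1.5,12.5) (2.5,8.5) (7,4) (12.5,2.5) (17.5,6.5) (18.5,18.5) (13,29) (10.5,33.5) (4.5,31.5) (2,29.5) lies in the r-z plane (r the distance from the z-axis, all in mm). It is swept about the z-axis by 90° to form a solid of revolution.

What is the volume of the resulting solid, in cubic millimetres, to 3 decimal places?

Volume = 5958.947 mm³

Profile (r,z), 10 vertices: (1.5,12.5) (2.5,8.5) (7,4) (12.5,2.5) (17.5,6.5) (18.5,18.5) (13,29) (10.5,33.5) (4.5,31.5) (2,29.5)
edge 0: (1.5,12.5)→(2.5,8.5)  cross = 1.5·8.5 − 2.5·12.5 = -18.5000; (r_i+r_j)·cross = 4·-18.5000 = -74.0000
edge 1: (2.5,8.5)→(7,4)  cross = 2.5·4 − 7·8.5 = -49.5000; (r_i+r_j)·cross = 9.5·-49.5000 = -470.2500
edge 2: (7,4)→(12.5,2.5)  cross = 7·2.5 − 12.5·4 = -32.5000; (r_i+r_j)·cross = 19.5·-32.5000 = -633.7500
edge 3: (12.5,2.5)→(17.5,6.5)  cross = 12.5·6.5 − 17.5·2.5 = 37.5000; (r_i+r_j)·cross = 30·37.5000 = 1125.0000
edge 4: (17.5,6.5)→(18.5,18.5)  cross = 17.5·18.5 − 18.5·6.5 = 203.5000; (r_i+r_j)·cross = 36·203.5000 = 7326.0000
edge 5: (18.5,18.5)→(13,29)  cross = 18.5·29 − 13·18.5 = 296.0000; (r_i+r_j)·cross = 31.5·296.0000 = 9324.0000
edge 6: (13,29)→(10.5,33.5)  cross = 13·33.5 − 10.5·29 = 131.0000; (r_i+r_j)·cross = 23.5·131.0000 = 3078.5000
edge 7: (10.5,33.5)→(4.5,31.5)  cross = 10.5·31.5 − 4.5·33.5 = 180.0000; (r_i+r_j)·cross = 15·180.0000 = 2700.0000
edge 8: (4.5,31.5)→(2,29.5)  cross = 4.5·29.5 − 2·31.5 = 69.7500; (r_i+r_j)·cross = 6.5·69.7500 = 453.3750
edge 9: (2,29.5)→(1.5,12.5)  cross = 2·12.5 − 1.5·29.5 = -19.2500; (r_i+r_j)·cross = 3.5·-19.2500 = -67.3750
Σcross = 798.0000 → A = |Σcross|/2 = 399.0000 mm²
Σ(r_i+r_j)·cross = 22761.5000 → first moment M = |Σ|/6 = 3793.5833
R_c = M/A = 3793.5833/399.0000 = 9.5077 mm
θ = 90° = 1.570796 rad
V = θ·R_c·A = 1.570796·9.5077·399.0000 = 5958.947 mm³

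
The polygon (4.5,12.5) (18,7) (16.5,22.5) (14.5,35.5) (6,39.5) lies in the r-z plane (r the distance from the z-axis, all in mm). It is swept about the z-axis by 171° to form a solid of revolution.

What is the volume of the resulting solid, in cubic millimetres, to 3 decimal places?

Volume = 9935.693 mm³

Profile (r,z), 5 vertices: (4.5,12.5) (18,7) (16.5,22.5) (14.5,35.5) (6,39.5)
edge 0: (4.5,12.5)→(18,7)  cross = 4.5·7 − 18·12.5 = -193.5000; (r_i+r_j)·cross = 22.5·-193.5000 = -4353.7500
edge 1: (18,7)→(16.5,22.5)  cross = 18·22.5 − 16.5·7 = 289.5000; (r_i+r_j)·cross = 34.5·289.5000 = 9987.7500
edge 2: (16.5,22.5)→(14.5,35.5)  cross = 16.5·35.5 − 14.5·22.5 = 259.5000; (r_i+r_j)·cross = 31·259.5000 = 8044.5000
edge 3: (14.5,35.5)→(6,39.5)  cross = 14.5·39.5 − 6·35.5 = 359.7500; (r_i+r_j)·cross = 20.5·359.7500 = 7374.8750
edge 4: (6,39.5)→(4.5,12.5)  cross = 6·12.5 − 4.5·39.5 = -102.7500; (r_i+r_j)·cross = 10.5·-102.7500 = -1078.8750
Σcross = 612.5000 → A = |Σcross|/2 = 306.2500 mm²
Σ(r_i+r_j)·cross = 19974.5000 → first moment M = |Σ|/6 = 3329.0833
R_c = M/A = 3329.0833/306.2500 = 10.8705 mm
θ = 171° = 2.984513 rad
V = θ·R_c·A = 2.984513·10.8705·306.2500 = 9935.693 mm³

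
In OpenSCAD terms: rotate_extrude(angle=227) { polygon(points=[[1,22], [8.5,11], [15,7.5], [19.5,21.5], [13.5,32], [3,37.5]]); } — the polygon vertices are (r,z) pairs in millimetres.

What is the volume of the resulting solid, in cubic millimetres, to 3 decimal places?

Volume = 13157.544 mm³

Profile (r,z), 6 vertices: (1,22) (8.5,11) (15,7.5) (19.5,21.5) (13.5,32) (3,37.5)
edge 0: (1,22)→(8.5,11)  cross = 1·11 − 8.5·22 = -176.0000; (r_i+r_j)·cross = 9.5·-176.0000 = -1672.0000
edge 1: (8.5,11)→(15,7.5)  cross = 8.5·7.5 − 15·11 = -101.2500; (r_i+r_j)·cross = 23.5·-101.2500 = -2379.3750
edge 2: (15,7.5)→(19.5,21.5)  cross = 15·21.5 − 19.5·7.5 = 176.2500; (r_i+r_j)·cross = 34.5·176.2500 = 6080.6250
edge 3: (19.5,21.5)→(13.5,32)  cross = 19.5·32 − 13.5·21.5 = 333.7500; (r_i+r_j)·cross = 33·333.7500 = 11013.7500
edge 4: (13.5,32)→(3,37.5)  cross = 13.5·37.5 − 3·32 = 410.2500; (r_i+r_j)·cross = 16.5·410.2500 = 6769.1250
edge 5: (3,37.5)→(1,22)  cross = 3·22 − 1·37.5 = 28.5000; (r_i+r_j)·cross = 4·28.5000 = 114.0000
Σcross = 671.5000 → A = |Σcross|/2 = 335.7500 mm²
Σ(r_i+r_j)·cross = 19926.1250 → first moment M = |Σ|/6 = 3321.0208
R_c = M/A = 3321.0208/335.7500 = 9.8914 mm
θ = 227° = 3.961897 rad
V = θ·R_c·A = 3.961897·9.8914·335.7500 = 13157.544 mm³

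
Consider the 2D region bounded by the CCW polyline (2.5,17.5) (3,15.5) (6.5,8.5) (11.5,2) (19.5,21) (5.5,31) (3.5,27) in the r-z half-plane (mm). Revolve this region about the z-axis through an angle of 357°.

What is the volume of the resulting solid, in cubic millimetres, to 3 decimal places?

Profile (r,z), 7 vertices: (2.5,17.5) (3,15.5) (6.5,8.5) (11.5,2) (19.5,21) (5.5,31) (3.5,27)
edge 0: (2.5,17.5)→(3,15.5)  cross = 2.5·15.5 − 3·17.5 = -13.7500; (r_i+r_j)·cross = 5.5·-13.7500 = -75.6250
edge 1: (3,15.5)→(6.5,8.5)  cross = 3·8.5 − 6.5·15.5 = -75.2500; (r_i+r_j)·cross = 9.5·-75.2500 = -714.8750
edge 2: (6.5,8.5)→(11.5,2)  cross = 6.5·2 − 11.5·8.5 = -84.7500; (r_i+r_j)·cross = 18·-84.7500 = -1525.5000
edge 3: (11.5,2)→(19.5,21)  cross = 11.5·21 − 19.5·2 = 202.5000; (r_i+r_j)·cross = 31·202.5000 = 6277.5000
edge 4: (19.5,21)→(5.5,31)  cross = 19.5·31 − 5.5·21 = 489.0000; (r_i+r_j)·cross = 25·489.0000 = 12225.0000
edge 5: (5.5,31)→(3.5,27)  cross = 5.5·27 − 3.5·31 = 40.0000; (r_i+r_j)·cross = 9·40.0000 = 360.0000
edge 6: (3.5,27)→(2.5,17.5)  cross = 3.5·17.5 − 2.5·27 = -6.2500; (r_i+r_j)·cross = 6·-6.2500 = -37.5000
Σcross = 551.5000 → A = |Σcross|/2 = 275.7500 mm²
Σ(r_i+r_j)·cross = 16509.0000 → first moment M = |Σ|/6 = 2751.5000
R_c = M/A = 2751.5000/275.7500 = 9.9782 mm
θ = 357° = 6.230825 rad
V = θ·R_c·A = 6.230825·9.9782·275.7500 = 17144.116 mm³

Volume = 17144.116 mm³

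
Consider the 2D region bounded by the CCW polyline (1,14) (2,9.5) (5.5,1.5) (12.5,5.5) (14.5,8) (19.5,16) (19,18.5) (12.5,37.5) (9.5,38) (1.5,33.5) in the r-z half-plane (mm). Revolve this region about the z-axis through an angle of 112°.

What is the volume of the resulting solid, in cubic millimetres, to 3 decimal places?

Profile (r,z), 10 vertices: (1,14) (2,9.5) (5.5,1.5) (12.5,5.5) (14.5,8) (19.5,16) (19,18.5) (12.5,37.5) (9.5,38) (1.5,33.5)
edge 0: (1,14)→(2,9.5)  cross = 1·9.5 − 2·14 = -18.5000; (r_i+r_j)·cross = 3·-18.5000 = -55.5000
edge 1: (2,9.5)→(5.5,1.5)  cross = 2·1.5 − 5.5·9.5 = -49.2500; (r_i+r_j)·cross = 7.5·-49.2500 = -369.3750
edge 2: (5.5,1.5)→(12.5,5.5)  cross = 5.5·5.5 − 12.5·1.5 = 11.5000; (r_i+r_j)·cross = 18·11.5000 = 207.0000
edge 3: (12.5,5.5)→(14.5,8)  cross = 12.5·8 − 14.5·5.5 = 20.2500; (r_i+r_j)·cross = 27·20.2500 = 546.7500
edge 4: (14.5,8)→(19.5,16)  cross = 14.5·16 − 19.5·8 = 76.0000; (r_i+r_j)·cross = 34·76.0000 = 2584.0000
edge 5: (19.5,16)→(19,18.5)  cross = 19.5·18.5 − 19·16 = 56.7500; (r_i+r_j)·cross = 38.5·56.7500 = 2184.8750
edge 6: (19,18.5)→(12.5,37.5)  cross = 19·37.5 − 12.5·18.5 = 481.2500; (r_i+r_j)·cross = 31.5·481.2500 = 15159.3750
edge 7: (12.5,37.5)→(9.5,38)  cross = 12.5·38 − 9.5·37.5 = 118.7500; (r_i+r_j)·cross = 22·118.7500 = 2612.5000
edge 8: (9.5,38)→(1.5,33.5)  cross = 9.5·33.5 − 1.5·38 = 261.2500; (r_i+r_j)·cross = 11·261.2500 = 2873.7500
edge 9: (1.5,33.5)→(1,14)  cross = 1.5·14 − 1·33.5 = -12.5000; (r_i+r_j)·cross = 2.5·-12.5000 = -31.2500
Σcross = 945.5000 → A = |Σcross|/2 = 472.7500 mm²
Σ(r_i+r_j)·cross = 25712.1250 → first moment M = |Σ|/6 = 4285.3542
R_c = M/A = 4285.3542/472.7500 = 9.0647 mm
θ = 112° = 1.954769 rad
V = θ·R_c·A = 1.954769·9.0647·472.7500 = 8376.876 mm³

Volume = 8376.876 mm³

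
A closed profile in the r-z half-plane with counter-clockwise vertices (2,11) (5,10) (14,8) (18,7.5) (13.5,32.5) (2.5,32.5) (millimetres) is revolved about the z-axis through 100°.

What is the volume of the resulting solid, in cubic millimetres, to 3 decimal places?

Volume = 5060.400 mm³

Profile (r,z), 6 vertices: (2,11) (5,10) (14,8) (18,7.5) (13.5,32.5) (2.5,32.5)
edge 0: (2,11)→(5,10)  cross = 2·10 − 5·11 = -35.0000; (r_i+r_j)·cross = 7·-35.0000 = -245.0000
edge 1: (5,10)→(14,8)  cross = 5·8 − 14·10 = -100.0000; (r_i+r_j)·cross = 19·-100.0000 = -1900.0000
edge 2: (14,8)→(18,7.5)  cross = 14·7.5 − 18·8 = -39.0000; (r_i+r_j)·cross = 32·-39.0000 = -1248.0000
edge 3: (18,7.5)→(13.5,32.5)  cross = 18·32.5 − 13.5·7.5 = 483.7500; (r_i+r_j)·cross = 31.5·483.7500 = 15238.1250
edge 4: (13.5,32.5)→(2.5,32.5)  cross = 13.5·32.5 − 2.5·32.5 = 357.5000; (r_i+r_j)·cross = 16·357.5000 = 5720.0000
edge 5: (2.5,32.5)→(2,11)  cross = 2.5·11 − 2·32.5 = -37.5000; (r_i+r_j)·cross = 4.5·-37.5000 = -168.7500
Σcross = 629.7500 → A = |Σcross|/2 = 314.8750 mm²
Σ(r_i+r_j)·cross = 17396.3750 → first moment M = |Σ|/6 = 2899.3958
R_c = M/A = 2899.3958/314.8750 = 9.2081 mm
θ = 100° = 1.745329 rad
V = θ·R_c·A = 1.745329·9.2081·314.8750 = 5060.400 mm³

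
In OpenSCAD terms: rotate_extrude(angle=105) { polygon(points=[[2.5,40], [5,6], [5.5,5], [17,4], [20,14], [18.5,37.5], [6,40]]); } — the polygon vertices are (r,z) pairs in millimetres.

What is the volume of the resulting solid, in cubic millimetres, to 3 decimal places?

Volume = 10894.171 mm³

Profile (r,z), 7 vertices: (2.5,40) (5,6) (5.5,5) (17,4) (20,14) (18.5,37.5) (6,40)
edge 0: (2.5,40)→(5,6)  cross = 2.5·6 − 5·40 = -185.0000; (r_i+r_j)·cross = 7.5·-185.0000 = -1387.5000
edge 1: (5,6)→(5.5,5)  cross = 5·5 − 5.5·6 = -8.0000; (r_i+r_j)·cross = 10.5·-8.0000 = -84.0000
edge 2: (5.5,5)→(17,4)  cross = 5.5·4 − 17·5 = -63.0000; (r_i+r_j)·cross = 22.5·-63.0000 = -1417.5000
edge 3: (17,4)→(20,14)  cross = 17·14 − 20·4 = 158.0000; (r_i+r_j)·cross = 37·158.0000 = 5846.0000
edge 4: (20,14)→(18.5,37.5)  cross = 20·37.5 − 18.5·14 = 491.0000; (r_i+r_j)·cross = 38.5·491.0000 = 18903.5000
edge 5: (18.5,37.5)→(6,40)  cross = 18.5·40 − 6·37.5 = 515.0000; (r_i+r_j)·cross = 24.5·515.0000 = 12617.5000
edge 6: (6,40)→(2.5,40)  cross = 6·40 − 2.5·40 = 140.0000; (r_i+r_j)·cross = 8.5·140.0000 = 1190.0000
Σcross = 1048.0000 → A = |Σcross|/2 = 524.0000 mm²
Σ(r_i+r_j)·cross = 35668.0000 → first moment M = |Σ|/6 = 5944.6667
R_c = M/A = 5944.6667/524.0000 = 11.3448 mm
θ = 105° = 1.832596 rad
V = θ·R_c·A = 1.832596·11.3448·524.0000 = 10894.171 mm³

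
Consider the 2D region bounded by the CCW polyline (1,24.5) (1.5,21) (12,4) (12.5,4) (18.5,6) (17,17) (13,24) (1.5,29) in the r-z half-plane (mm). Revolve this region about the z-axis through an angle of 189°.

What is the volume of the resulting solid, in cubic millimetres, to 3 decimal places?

Profile (r,z), 8 vertices: (1,24.5) (1.5,21) (12,4) (12.5,4) (18.5,6) (17,17) (13,24) (1.5,29)
edge 0: (1,24.5)→(1.5,21)  cross = 1·21 − 1.5·24.5 = -15.7500; (r_i+r_j)·cross = 2.5·-15.7500 = -39.3750
edge 1: (1.5,21)→(12,4)  cross = 1.5·4 − 12·21 = -246.0000; (r_i+r_j)·cross = 13.5·-246.0000 = -3321.0000
edge 2: (12,4)→(12.5,4)  cross = 12·4 − 12.5·4 = -2.0000; (r_i+r_j)·cross = 24.5·-2.0000 = -49.0000
edge 3: (12.5,4)→(18.5,6)  cross = 12.5·6 − 18.5·4 = 1.0000; (r_i+r_j)·cross = 31·1.0000 = 31.0000
edge 4: (18.5,6)→(17,17)  cross = 18.5·17 − 17·6 = 212.5000; (r_i+r_j)·cross = 35.5·212.5000 = 7543.7500
edge 5: (17,17)→(13,24)  cross = 17·24 − 13·17 = 187.0000; (r_i+r_j)·cross = 30·187.0000 = 5610.0000
edge 6: (13,24)→(1.5,29)  cross = 13·29 − 1.5·24 = 341.0000; (r_i+r_j)·cross = 14.5·341.0000 = 4944.5000
edge 7: (1.5,29)→(1,24.5)  cross = 1.5·24.5 − 1·29 = 7.7500; (r_i+r_j)·cross = 2.5·7.7500 = 19.3750
Σcross = 485.5000 → A = |Σcross|/2 = 242.7500 mm²
Σ(r_i+r_j)·cross = 14739.2500 → first moment M = |Σ|/6 = 2456.5417
R_c = M/A = 2456.5417/242.7500 = 10.1196 mm
θ = 189° = 3.298672 rad
V = θ·R_c·A = 3.298672·10.1196·242.7500 = 8103.326 mm³

Volume = 8103.326 mm³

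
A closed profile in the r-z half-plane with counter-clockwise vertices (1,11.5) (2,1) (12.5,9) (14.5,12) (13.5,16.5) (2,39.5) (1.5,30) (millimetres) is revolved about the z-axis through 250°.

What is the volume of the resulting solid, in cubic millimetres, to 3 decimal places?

Volume = 7583.365 mm³

Profile (r,z), 7 vertices: (1,11.5) (2,1) (12.5,9) (14.5,12) (13.5,16.5) (2,39.5) (1.5,30)
edge 0: (1,11.5)→(2,1)  cross = 1·1 − 2·11.5 = -22.0000; (r_i+r_j)·cross = 3·-22.0000 = -66.0000
edge 1: (2,1)→(12.5,9)  cross = 2·9 − 12.5·1 = 5.5000; (r_i+r_j)·cross = 14.5·5.5000 = 79.7500
edge 2: (12.5,9)→(14.5,12)  cross = 12.5·12 − 14.5·9 = 19.5000; (r_i+r_j)·cross = 27·19.5000 = 526.5000
edge 3: (14.5,12)→(13.5,16.5)  cross = 14.5·16.5 − 13.5·12 = 77.2500; (r_i+r_j)·cross = 28·77.2500 = 2163.0000
edge 4: (13.5,16.5)→(2,39.5)  cross = 13.5·39.5 − 2·16.5 = 500.2500; (r_i+r_j)·cross = 15.5·500.2500 = 7753.8750
edge 5: (2,39.5)→(1.5,30)  cross = 2·30 − 1.5·39.5 = 0.7500; (r_i+r_j)·cross = 3.5·0.7500 = 2.6250
edge 6: (1.5,30)→(1,11.5)  cross = 1.5·11.5 − 1·30 = -12.7500; (r_i+r_j)·cross = 2.5·-12.7500 = -31.8750
Σcross = 568.5000 → A = |Σcross|/2 = 284.2500 mm²
Σ(r_i+r_j)·cross = 10427.8750 → first moment M = |Σ|/6 = 1737.9792
R_c = M/A = 1737.9792/284.2500 = 6.1143 mm
θ = 250° = 4.363323 rad
V = θ·R_c·A = 4.363323·6.1143·284.2500 = 7583.365 mm³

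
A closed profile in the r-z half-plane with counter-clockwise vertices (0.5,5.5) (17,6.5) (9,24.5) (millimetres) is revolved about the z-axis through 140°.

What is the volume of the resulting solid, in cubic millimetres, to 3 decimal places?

Profile (r,z), 3 vertices: (0.5,5.5) (17,6.5) (9,24.5)
edge 0: (0.5,5.5)→(17,6.5)  cross = 0.5·6.5 − 17·5.5 = -90.2500; (r_i+r_j)·cross = 17.5·-90.2500 = -1579.3750
edge 1: (17,6.5)→(9,24.5)  cross = 17·24.5 − 9·6.5 = 358.0000; (r_i+r_j)·cross = 26·358.0000 = 9308.0000
edge 2: (9,24.5)→(0.5,5.5)  cross = 9·5.5 − 0.5·24.5 = 37.2500; (r_i+r_j)·cross = 9.5·37.2500 = 353.8750
Σcross = 305.0000 → A = |Σcross|/2 = 152.5000 mm²
Σ(r_i+r_j)·cross = 8082.5000 → first moment M = |Σ|/6 = 1347.0833
R_c = M/A = 1347.0833/152.5000 = 8.8333 mm
θ = 140° = 2.443461 rad
V = θ·R_c·A = 2.443461·8.8333·152.5000 = 3291.546 mm³

Volume = 3291.546 mm³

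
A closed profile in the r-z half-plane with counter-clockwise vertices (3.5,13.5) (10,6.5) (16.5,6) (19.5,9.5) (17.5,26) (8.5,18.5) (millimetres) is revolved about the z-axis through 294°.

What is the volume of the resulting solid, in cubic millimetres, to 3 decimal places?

Profile (r,z), 6 vertices: (3.5,13.5) (10,6.5) (16.5,6) (19.5,9.5) (17.5,26) (8.5,18.5)
edge 0: (3.5,13.5)→(10,6.5)  cross = 3.5·6.5 − 10·13.5 = -112.2500; (r_i+r_j)·cross = 13.5·-112.2500 = -1515.3750
edge 1: (10,6.5)→(16.5,6)  cross = 10·6 − 16.5·6.5 = -47.2500; (r_i+r_j)·cross = 26.5·-47.2500 = -1252.1250
edge 2: (16.5,6)→(19.5,9.5)  cross = 16.5·9.5 − 19.5·6 = 39.7500; (r_i+r_j)·cross = 36·39.7500 = 1431.0000
edge 3: (19.5,9.5)→(17.5,26)  cross = 19.5·26 − 17.5·9.5 = 340.7500; (r_i+r_j)·cross = 37·340.7500 = 12607.7500
edge 4: (17.5,26)→(8.5,18.5)  cross = 17.5·18.5 − 8.5·26 = 102.7500; (r_i+r_j)·cross = 26·102.7500 = 2671.5000
edge 5: (8.5,18.5)→(3.5,13.5)  cross = 8.5·13.5 − 3.5·18.5 = 50.0000; (r_i+r_j)·cross = 12·50.0000 = 600.0000
Σcross = 373.7500 → A = |Σcross|/2 = 186.8750 mm²
Σ(r_i+r_j)·cross = 14542.7500 → first moment M = |Σ|/6 = 2423.7917
R_c = M/A = 2423.7917/186.8750 = 12.9701 mm
θ = 294° = 5.131268 rad
V = θ·R_c·A = 5.131268·12.9701·186.8750 = 12437.125 mm³

Volume = 12437.125 mm³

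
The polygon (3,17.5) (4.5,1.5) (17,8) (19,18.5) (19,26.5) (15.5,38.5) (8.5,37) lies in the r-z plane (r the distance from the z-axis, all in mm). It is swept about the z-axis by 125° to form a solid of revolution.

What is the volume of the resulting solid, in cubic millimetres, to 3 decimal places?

Profile (r,z), 7 vertices: (3,17.5) (4.5,1.5) (17,8) (19,18.5) (19,26.5) (15.5,38.5) (8.5,37)
edge 0: (3,17.5)→(4.5,1.5)  cross = 3·1.5 − 4.5·17.5 = -74.2500; (r_i+r_j)·cross = 7.5·-74.2500 = -556.8750
edge 1: (4.5,1.5)→(17,8)  cross = 4.5·8 − 17·1.5 = 10.5000; (r_i+r_j)·cross = 21.5·10.5000 = 225.7500
edge 2: (17,8)→(19,18.5)  cross = 17·18.5 − 19·8 = 162.5000; (r_i+r_j)·cross = 36·162.5000 = 5850.0000
edge 3: (19,18.5)→(19,26.5)  cross = 19·26.5 − 19·18.5 = 152.0000; (r_i+r_j)·cross = 38·152.0000 = 5776.0000
edge 4: (19,26.5)→(15.5,38.5)  cross = 19·38.5 − 15.5·26.5 = 320.7500; (r_i+r_j)·cross = 34.5·320.7500 = 11065.8750
edge 5: (15.5,38.5)→(8.5,37)  cross = 15.5·37 − 8.5·38.5 = 246.2500; (r_i+r_j)·cross = 24·246.2500 = 5910.0000
edge 6: (8.5,37)→(3,17.5)  cross = 8.5·17.5 − 3·37 = 37.7500; (r_i+r_j)·cross = 11.5·37.7500 = 434.1250
Σcross = 855.5000 → A = |Σcross|/2 = 427.7500 mm²
Σ(r_i+r_j)·cross = 28704.8750 → first moment M = |Σ|/6 = 4784.1458
R_c = M/A = 4784.1458/427.7500 = 11.1844 mm
θ = 125° = 2.181662 rad
V = θ·R_c·A = 2.181662·11.1844·427.7500 = 10437.387 mm³

Volume = 10437.387 mm³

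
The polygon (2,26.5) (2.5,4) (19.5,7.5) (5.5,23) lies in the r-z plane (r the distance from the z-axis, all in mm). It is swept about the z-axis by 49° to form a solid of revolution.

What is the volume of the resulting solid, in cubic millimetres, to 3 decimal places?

Volume = 1334.664 mm³

Profile (r,z), 4 vertices: (2,26.5) (2.5,4) (19.5,7.5) (5.5,23)
edge 0: (2,26.5)→(2.5,4)  cross = 2·4 − 2.5·26.5 = -58.2500; (r_i+r_j)·cross = 4.5·-58.2500 = -262.1250
edge 1: (2.5,4)→(19.5,7.5)  cross = 2.5·7.5 − 19.5·4 = -59.2500; (r_i+r_j)·cross = 22·-59.2500 = -1303.5000
edge 2: (19.5,7.5)→(5.5,23)  cross = 19.5·23 − 5.5·7.5 = 407.2500; (r_i+r_j)·cross = 25·407.2500 = 10181.2500
edge 3: (5.5,23)→(2,26.5)  cross = 5.5·26.5 − 2·23 = 99.7500; (r_i+r_j)·cross = 7.5·99.7500 = 748.1250
Σcross = 389.5000 → A = |Σcross|/2 = 194.7500 mm²
Σ(r_i+r_j)·cross = 9363.7500 → first moment M = |Σ|/6 = 1560.6250
R_c = M/A = 1560.6250/194.7500 = 8.0135 mm
θ = 49° = 0.855211 rad
V = θ·R_c·A = 0.855211·8.0135·194.7500 = 1334.664 mm³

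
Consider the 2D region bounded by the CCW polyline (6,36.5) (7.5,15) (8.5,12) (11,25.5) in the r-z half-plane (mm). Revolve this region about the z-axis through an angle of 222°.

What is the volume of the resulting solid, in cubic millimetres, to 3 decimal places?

Profile (r,z), 4 vertices: (6,36.5) (7.5,15) (8.5,12) (11,25.5)
edge 0: (6,36.5)→(7.5,15)  cross = 6·15 − 7.5·36.5 = -183.7500; (r_i+r_j)·cross = 13.5·-183.7500 = -2480.6250
edge 1: (7.5,15)→(8.5,12)  cross = 7.5·12 − 8.5·15 = -37.5000; (r_i+r_j)·cross = 16·-37.5000 = -600.0000
edge 2: (8.5,12)→(11,25.5)  cross = 8.5·25.5 − 11·12 = 84.7500; (r_i+r_j)·cross = 19.5·84.7500 = 1652.6250
edge 3: (11,25.5)→(6,36.5)  cross = 11·36.5 − 6·25.5 = 248.5000; (r_i+r_j)·cross = 17·248.5000 = 4224.5000
Σcross = 112.0000 → A = |Σcross|/2 = 56.0000 mm²
Σ(r_i+r_j)·cross = 2796.5000 → first moment M = |Σ|/6 = 466.0833
R_c = M/A = 466.0833/56.0000 = 8.3229 mm
θ = 222° = 3.874631 rad
V = θ·R_c·A = 3.874631·8.3229·56.0000 = 1805.901 mm³

Volume = 1805.901 mm³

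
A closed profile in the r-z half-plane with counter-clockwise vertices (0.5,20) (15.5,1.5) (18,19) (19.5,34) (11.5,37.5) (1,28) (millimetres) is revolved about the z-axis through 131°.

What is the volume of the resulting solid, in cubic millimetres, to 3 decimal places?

Volume = 10358.260 mm³

Profile (r,z), 6 vertices: (0.5,20) (15.5,1.5) (18,19) (19.5,34) (11.5,37.5) (1,28)
edge 0: (0.5,20)→(15.5,1.5)  cross = 0.5·1.5 − 15.5·20 = -309.2500; (r_i+r_j)·cross = 16·-309.2500 = -4948.0000
edge 1: (15.5,1.5)→(18,19)  cross = 15.5·19 − 18·1.5 = 267.5000; (r_i+r_j)·cross = 33.5·267.5000 = 8961.2500
edge 2: (18,19)→(19.5,34)  cross = 18·34 − 19.5·19 = 241.5000; (r_i+r_j)·cross = 37.5·241.5000 = 9056.2500
edge 3: (19.5,34)→(11.5,37.5)  cross = 19.5·37.5 − 11.5·34 = 340.2500; (r_i+r_j)·cross = 31·340.2500 = 10547.7500
edge 4: (11.5,37.5)→(1,28)  cross = 11.5·28 − 1·37.5 = 284.5000; (r_i+r_j)·cross = 12.5·284.5000 = 3556.2500
edge 5: (1,28)→(0.5,20)  cross = 1·20 − 0.5·28 = 6.0000; (r_i+r_j)·cross = 1.5·6.0000 = 9.0000
Σcross = 830.5000 → A = |Σcross|/2 = 415.2500 mm²
Σ(r_i+r_j)·cross = 27182.5000 → first moment M = |Σ|/6 = 4530.4167
R_c = M/A = 4530.4167/415.2500 = 10.9101 mm
θ = 131° = 2.286381 rad
V = θ·R_c·A = 2.286381·10.9101·415.2500 = 10358.260 mm³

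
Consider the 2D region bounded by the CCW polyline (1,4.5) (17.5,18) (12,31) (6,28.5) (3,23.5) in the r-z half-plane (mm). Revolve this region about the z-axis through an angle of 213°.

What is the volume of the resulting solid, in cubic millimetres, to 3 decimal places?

Volume = 7295.927 mm³

Profile (r,z), 5 vertices: (1,4.5) (17.5,18) (12,31) (6,28.5) (3,23.5)
edge 0: (1,4.5)→(17.5,18)  cross = 1·18 − 17.5·4.5 = -60.7500; (r_i+r_j)·cross = 18.5·-60.7500 = -1123.8750
edge 1: (17.5,18)→(12,31)  cross = 17.5·31 − 12·18 = 326.5000; (r_i+r_j)·cross = 29.5·326.5000 = 9631.7500
edge 2: (12,31)→(6,28.5)  cross = 12·28.5 − 6·31 = 156.0000; (r_i+r_j)·cross = 18·156.0000 = 2808.0000
edge 3: (6,28.5)→(3,23.5)  cross = 6·23.5 − 3·28.5 = 55.5000; (r_i+r_j)·cross = 9·55.5000 = 499.5000
edge 4: (3,23.5)→(1,4.5)  cross = 3·4.5 − 1·23.5 = -10.0000; (r_i+r_j)·cross = 4·-10.0000 = -40.0000
Σcross = 467.2500 → A = |Σcross|/2 = 233.6250 mm²
Σ(r_i+r_j)·cross = 11775.3750 → first moment M = |Σ|/6 = 1962.5625
R_c = M/A = 1962.5625/233.6250 = 8.4005 mm
θ = 213° = 3.717551 rad
V = θ·R_c·A = 3.717551·8.4005·233.6250 = 7295.927 mm³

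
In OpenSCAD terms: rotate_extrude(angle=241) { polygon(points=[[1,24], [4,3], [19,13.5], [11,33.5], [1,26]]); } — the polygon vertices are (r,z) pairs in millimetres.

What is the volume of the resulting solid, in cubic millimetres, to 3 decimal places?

Volume = 12010.227 mm³

Profile (r,z), 5 vertices: (1,24) (4,3) (19,13.5) (11,33.5) (1,26)
edge 0: (1,24)→(4,3)  cross = 1·3 − 4·24 = -93.0000; (r_i+r_j)·cross = 5·-93.0000 = -465.0000
edge 1: (4,3)→(19,13.5)  cross = 4·13.5 − 19·3 = -3.0000; (r_i+r_j)·cross = 23·-3.0000 = -69.0000
edge 2: (19,13.5)→(11,33.5)  cross = 19·33.5 − 11·13.5 = 488.0000; (r_i+r_j)·cross = 30·488.0000 = 14640.0000
edge 3: (11,33.5)→(1,26)  cross = 11·26 − 1·33.5 = 252.5000; (r_i+r_j)·cross = 12·252.5000 = 3030.0000
edge 4: (1,26)→(1,24)  cross = 1·24 − 1·26 = -2.0000; (r_i+r_j)·cross = 2·-2.0000 = -4.0000
Σcross = 642.5000 → A = |Σcross|/2 = 321.2500 mm²
Σ(r_i+r_j)·cross = 17132.0000 → first moment M = |Σ|/6 = 2855.3333
R_c = M/A = 2855.3333/321.2500 = 8.8882 mm
θ = 241° = 4.206243 rad
V = θ·R_c·A = 4.206243·8.8882·321.2500 = 12010.227 mm³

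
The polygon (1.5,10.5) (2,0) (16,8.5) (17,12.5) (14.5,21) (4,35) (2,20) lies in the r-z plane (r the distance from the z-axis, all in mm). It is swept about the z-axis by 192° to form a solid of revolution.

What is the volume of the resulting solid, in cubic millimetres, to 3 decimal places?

Volume = 8636.378 mm³

Profile (r,z), 7 vertices: (1.5,10.5) (2,0) (16,8.5) (17,12.5) (14.5,21) (4,35) (2,20)
edge 0: (1.5,10.5)→(2,0)  cross = 1.5·0 − 2·10.5 = -21.0000; (r_i+r_j)·cross = 3.5·-21.0000 = -73.5000
edge 1: (2,0)→(16,8.5)  cross = 2·8.5 − 16·0 = 17.0000; (r_i+r_j)·cross = 18·17.0000 = 306.0000
edge 2: (16,8.5)→(17,12.5)  cross = 16·12.5 − 17·8.5 = 55.5000; (r_i+r_j)·cross = 33·55.5000 = 1831.5000
edge 3: (17,12.5)→(14.5,21)  cross = 17·21 − 14.5·12.5 = 175.7500; (r_i+r_j)·cross = 31.5·175.7500 = 5536.1250
edge 4: (14.5,21)→(4,35)  cross = 14.5·35 − 4·21 = 423.5000; (r_i+r_j)·cross = 18.5·423.5000 = 7834.7500
edge 5: (4,35)→(2,20)  cross = 4·20 − 2·35 = 10.0000; (r_i+r_j)·cross = 6·10.0000 = 60.0000
edge 6: (2,20)→(1.5,10.5)  cross = 2·10.5 − 1.5·20 = -9.0000; (r_i+r_j)·cross = 3.5·-9.0000 = -31.5000
Σcross = 651.7500 → A = |Σcross|/2 = 325.8750 mm²
Σ(r_i+r_j)·cross = 15463.3750 → first moment M = |Σ|/6 = 2577.2292
R_c = M/A = 2577.2292/325.8750 = 7.9086 mm
θ = 192° = 3.351032 rad
V = θ·R_c·A = 3.351032·7.9086·325.8750 = 8636.378 mm³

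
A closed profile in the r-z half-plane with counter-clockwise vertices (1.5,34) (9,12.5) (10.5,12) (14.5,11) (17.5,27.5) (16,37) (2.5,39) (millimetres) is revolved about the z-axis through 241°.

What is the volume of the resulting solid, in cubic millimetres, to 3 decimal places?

Profile (r,z), 7 vertices: (1.5,34) (9,12.5) (10.5,12) (14.5,11) (17.5,27.5) (16,37) (2.5,39)
edge 0: (1.5,34)→(9,12.5)  cross = 1.5·12.5 − 9·34 = -287.2500; (r_i+r_j)·cross = 10.5·-287.2500 = -3016.1250
edge 1: (9,12.5)→(10.5,12)  cross = 9·12 − 10.5·12.5 = -23.2500; (r_i+r_j)·cross = 19.5·-23.2500 = -453.3750
edge 2: (10.5,12)→(14.5,11)  cross = 10.5·11 − 14.5·12 = -58.5000; (r_i+r_j)·cross = 25·-58.5000 = -1462.5000
edge 3: (14.5,11)→(17.5,27.5)  cross = 14.5·27.5 − 17.5·11 = 206.2500; (r_i+r_j)·cross = 32·206.2500 = 6600.0000
edge 4: (17.5,27.5)→(16,37)  cross = 17.5·37 − 16·27.5 = 207.5000; (r_i+r_j)·cross = 33.5·207.5000 = 6951.2500
edge 5: (16,37)→(2.5,39)  cross = 16·39 − 2.5·37 = 531.5000; (r_i+r_j)·cross = 18.5·531.5000 = 9832.7500
edge 6: (2.5,39)→(1.5,34)  cross = 2.5·34 − 1.5·39 = 26.5000; (r_i+r_j)·cross = 4·26.5000 = 106.0000
Σcross = 602.7500 → A = |Σcross|/2 = 301.3750 mm²
Σ(r_i+r_j)·cross = 18558.0000 → first moment M = |Σ|/6 = 3093.0000
R_c = M/A = 3093.0000/301.3750 = 10.2630 mm
θ = 241° = 4.206243 rad
V = θ·R_c·A = 4.206243·10.2630·301.3750 = 13009.911 mm³

Volume = 13009.911 mm³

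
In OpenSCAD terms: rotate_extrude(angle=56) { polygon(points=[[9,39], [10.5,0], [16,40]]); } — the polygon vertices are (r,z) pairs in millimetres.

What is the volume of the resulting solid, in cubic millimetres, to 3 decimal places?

Profile (r,z), 3 vertices: (9,39) (10.5,0) (16,40)
edge 0: (9,39)→(10.5,0)  cross = 9·0 − 10.5·39 = -409.5000; (r_i+r_j)·cross = 19.5·-409.5000 = -7985.2500
edge 1: (10.5,0)→(16,40)  cross = 10.5·40 − 16·0 = 420.0000; (r_i+r_j)·cross = 26.5·420.0000 = 11130.0000
edge 2: (16,40)→(9,39)  cross = 16·39 − 9·40 = 264.0000; (r_i+r_j)·cross = 25·264.0000 = 6600.0000
Σcross = 274.5000 → A = |Σcross|/2 = 137.2500 mm²
Σ(r_i+r_j)·cross = 9744.7500 → first moment M = |Σ|/6 = 1624.1250
R_c = M/A = 1624.1250/137.2500 = 11.8333 mm
θ = 56° = 0.977384 rad
V = θ·R_c·A = 0.977384·11.8333·137.2500 = 1587.394 mm³

Volume = 1587.394 mm³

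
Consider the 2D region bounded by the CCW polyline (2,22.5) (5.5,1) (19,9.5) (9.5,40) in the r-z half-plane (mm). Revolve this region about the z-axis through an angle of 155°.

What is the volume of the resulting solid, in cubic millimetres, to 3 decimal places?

Profile (r,z), 4 vertices: (2,22.5) (5.5,1) (19,9.5) (9.5,40)
edge 0: (2,22.5)→(5.5,1)  cross = 2·1 − 5.5·22.5 = -121.7500; (r_i+r_j)·cross = 7.5·-121.7500 = -913.1250
edge 1: (5.5,1)→(19,9.5)  cross = 5.5·9.5 − 19·1 = 33.2500; (r_i+r_j)·cross = 24.5·33.2500 = 814.6250
edge 2: (19,9.5)→(9.5,40)  cross = 19·40 − 9.5·9.5 = 669.7500; (r_i+r_j)·cross = 28.5·669.7500 = 19087.8750
edge 3: (9.5,40)→(2,22.5)  cross = 9.5·22.5 − 2·40 = 133.7500; (r_i+r_j)·cross = 11.5·133.7500 = 1538.1250
Σcross = 715.0000 → A = |Σcross|/2 = 357.5000 mm²
Σ(r_i+r_j)·cross = 20527.5000 → first moment M = |Σ|/6 = 3421.2500
R_c = M/A = 3421.2500/357.5000 = 9.5699 mm
θ = 155° = 2.705260 rad
V = θ·R_c·A = 2.705260·9.5699·357.5000 = 9255.372 mm³

Volume = 9255.372 mm³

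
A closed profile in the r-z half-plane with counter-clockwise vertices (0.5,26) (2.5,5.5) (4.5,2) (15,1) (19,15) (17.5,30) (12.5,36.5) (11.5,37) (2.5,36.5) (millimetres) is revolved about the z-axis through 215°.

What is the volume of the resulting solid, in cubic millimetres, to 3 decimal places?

Profile (r,z), 9 vertices: (0.5,26) (2.5,5.5) (4.5,2) (15,1) (19,15) (17.5,30) (12.5,36.5) (11.5,37) (2.5,36.5)
edge 0: (0.5,26)→(2.5,5.5)  cross = 0.5·5.5 − 2.5·26 = -62.2500; (r_i+r_j)·cross = 3·-62.2500 = -186.7500
edge 1: (2.5,5.5)→(4.5,2)  cross = 2.5·2 − 4.5·5.5 = -19.7500; (r_i+r_j)·cross = 7·-19.7500 = -138.2500
edge 2: (4.5,2)→(15,1)  cross = 4.5·1 − 15·2 = -25.5000; (r_i+r_j)·cross = 19.5·-25.5000 = -497.2500
edge 3: (15,1)→(19,15)  cross = 15·15 − 19·1 = 206.0000; (r_i+r_j)·cross = 34·206.0000 = 7004.0000
edge 4: (19,15)→(17.5,30)  cross = 19·30 − 17.5·15 = 307.5000; (r_i+r_j)·cross = 36.5·307.5000 = 11223.7500
edge 5: (17.5,30)→(12.5,36.5)  cross = 17.5·36.5 − 12.5·30 = 263.7500; (r_i+r_j)·cross = 30·263.7500 = 7912.5000
edge 6: (12.5,36.5)→(11.5,37)  cross = 12.5·37 − 11.5·36.5 = 42.7500; (r_i+r_j)·cross = 24·42.7500 = 1026.0000
edge 7: (11.5,37)→(2.5,36.5)  cross = 11.5·36.5 − 2.5·37 = 327.2500; (r_i+r_j)·cross = 14·327.2500 = 4581.5000
edge 8: (2.5,36.5)→(0.5,26)  cross = 2.5·26 − 0.5·36.5 = 46.7500; (r_i+r_j)·cross = 3·46.7500 = 140.2500
Σcross = 1086.5000 → A = |Σcross|/2 = 543.2500 mm²
Σ(r_i+r_j)·cross = 31065.7500 → first moment M = |Σ|/6 = 5177.6250
R_c = M/A = 5177.6250/543.2500 = 9.5308 mm
θ = 215° = 3.752458 rad
V = θ·R_c·A = 3.752458·9.5308·543.2500 = 19428.820 mm³

Volume = 19428.820 mm³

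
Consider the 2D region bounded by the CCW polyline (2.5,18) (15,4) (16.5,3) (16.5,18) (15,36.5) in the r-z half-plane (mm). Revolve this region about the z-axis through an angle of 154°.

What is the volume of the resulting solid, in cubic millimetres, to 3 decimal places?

Volume = 7413.868 mm³

Profile (r,z), 5 vertices: (2.5,18) (15,4) (16.5,3) (16.5,18) (15,36.5)
edge 0: (2.5,18)→(15,4)  cross = 2.5·4 − 15·18 = -260.0000; (r_i+r_j)·cross = 17.5·-260.0000 = -4550.0000
edge 1: (15,4)→(16.5,3)  cross = 15·3 − 16.5·4 = -21.0000; (r_i+r_j)·cross = 31.5·-21.0000 = -661.5000
edge 2: (16.5,3)→(16.5,18)  cross = 16.5·18 − 16.5·3 = 247.5000; (r_i+r_j)·cross = 33·247.5000 = 8167.5000
edge 3: (16.5,18)→(15,36.5)  cross = 16.5·36.5 − 15·18 = 332.2500; (r_i+r_j)·cross = 31.5·332.2500 = 10465.8750
edge 4: (15,36.5)→(2.5,18)  cross = 15·18 − 2.5·36.5 = 178.7500; (r_i+r_j)·cross = 17.5·178.7500 = 3128.1250
Σcross = 477.5000 → A = |Σcross|/2 = 238.7500 mm²
Σ(r_i+r_j)·cross = 16550.0000 → first moment M = |Σ|/6 = 2758.3333
R_c = M/A = 2758.3333/238.7500 = 11.5532 mm
θ = 154° = 2.687807 rad
V = θ·R_c·A = 2.687807·11.5532·238.7500 = 7413.868 mm³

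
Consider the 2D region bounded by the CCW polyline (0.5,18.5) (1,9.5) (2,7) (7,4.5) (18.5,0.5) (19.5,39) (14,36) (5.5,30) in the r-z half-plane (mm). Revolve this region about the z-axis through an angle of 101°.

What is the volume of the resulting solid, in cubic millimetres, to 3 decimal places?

Volume = 10186.459 mm³

Profile (r,z), 8 vertices: (0.5,18.5) (1,9.5) (2,7) (7,4.5) (18.5,0.5) (19.5,39) (14,36) (5.5,30)
edge 0: (0.5,18.5)→(1,9.5)  cross = 0.5·9.5 − 1·18.5 = -13.7500; (r_i+r_j)·cross = 1.5·-13.7500 = -20.6250
edge 1: (1,9.5)→(2,7)  cross = 1·7 − 2·9.5 = -12.0000; (r_i+r_j)·cross = 3·-12.0000 = -36.0000
edge 2: (2,7)→(7,4.5)  cross = 2·4.5 − 7·7 = -40.0000; (r_i+r_j)·cross = 9·-40.0000 = -360.0000
edge 3: (7,4.5)→(18.5,0.5)  cross = 7·0.5 − 18.5·4.5 = -79.7500; (r_i+r_j)·cross = 25.5·-79.7500 = -2033.6250
edge 4: (18.5,0.5)→(19.5,39)  cross = 18.5·39 − 19.5·0.5 = 711.7500; (r_i+r_j)·cross = 38·711.7500 = 27046.5000
edge 5: (19.5,39)→(14,36)  cross = 19.5·36 − 14·39 = 156.0000; (r_i+r_j)·cross = 33.5·156.0000 = 5226.0000
edge 6: (14,36)→(5.5,30)  cross = 14·30 − 5.5·36 = 222.0000; (r_i+r_j)·cross = 19.5·222.0000 = 4329.0000
edge 7: (5.5,30)→(0.5,18.5)  cross = 5.5·18.5 − 0.5·30 = 86.7500; (r_i+r_j)·cross = 6·86.7500 = 520.5000
Σcross = 1031.0000 → A = |Σcross|/2 = 515.5000 mm²
Σ(r_i+r_j)·cross = 34671.7500 → first moment M = |Σ|/6 = 5778.6250
R_c = M/A = 5778.6250/515.5000 = 11.2097 mm
θ = 101° = 1.762783 rad
V = θ·R_c·A = 1.762783·11.2097·515.5000 = 10186.459 mm³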